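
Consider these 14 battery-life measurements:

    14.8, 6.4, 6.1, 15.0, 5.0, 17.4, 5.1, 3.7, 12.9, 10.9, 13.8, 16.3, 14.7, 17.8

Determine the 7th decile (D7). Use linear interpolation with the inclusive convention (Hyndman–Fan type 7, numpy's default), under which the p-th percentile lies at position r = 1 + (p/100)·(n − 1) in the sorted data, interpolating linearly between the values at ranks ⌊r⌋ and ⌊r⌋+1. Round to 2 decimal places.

14.82

Sorted: 3.7, 5.0, 5.1, 6.1, 6.4, 10.9, 12.9, 13.8, 14.7, 14.8, 15.0, 16.3, 17.4, 17.8.
n = 14.
r = 1 + (70/100)·(14 − 1) = 1 + 9.1 = 10.1.
Rank 10 is 14.8 and rank 11 is 15.0.
Interpolate: 14.8 + 0.1·(15.0 − 14.8) = 14.8 + 0.1·0.2 = 14.82.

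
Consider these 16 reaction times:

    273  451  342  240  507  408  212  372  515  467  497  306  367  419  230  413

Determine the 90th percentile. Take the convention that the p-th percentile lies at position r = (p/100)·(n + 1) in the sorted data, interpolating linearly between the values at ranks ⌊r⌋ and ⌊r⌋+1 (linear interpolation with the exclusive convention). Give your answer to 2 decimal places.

509.40

Sorted: 212, 230, 240, 273, 306, 342, 367, 372, 408, 413, 419, 451, 467, 497, 507, 515.
n = 16.
r = (90/100)·(16 + 1) = 15.3.
Rank 15 is 507 and rank 16 is 515.
Interpolate: 507 + 0.3·(515 − 507) = 507 + 0.3·8 = 509.4.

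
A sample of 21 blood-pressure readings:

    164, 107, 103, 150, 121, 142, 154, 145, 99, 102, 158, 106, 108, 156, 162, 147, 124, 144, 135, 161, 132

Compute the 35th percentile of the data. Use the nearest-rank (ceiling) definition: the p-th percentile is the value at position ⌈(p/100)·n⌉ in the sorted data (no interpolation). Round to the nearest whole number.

Sorted: 99, 102, 103, 106, 107, 108, 121, 124, 132, 135, 142, 144, 145, 147, 150, 154, 156, 158, 161, 162, 164.
n = 21.
Position = ⌈35/100 · 21⌉ = ⌈7.35⌉ = 8.
The value at rank 8 is 124.

124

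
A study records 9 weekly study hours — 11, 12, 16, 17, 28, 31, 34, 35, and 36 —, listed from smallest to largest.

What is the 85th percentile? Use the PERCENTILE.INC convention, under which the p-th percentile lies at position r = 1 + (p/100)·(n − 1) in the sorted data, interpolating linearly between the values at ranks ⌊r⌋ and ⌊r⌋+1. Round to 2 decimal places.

34.80

n = 9.
r = 1 + (85/100)·(9 − 1) = 1 + 6.8 = 7.8.
Rank 7 is 34 and rank 8 is 35.
Interpolate: 34 + 0.8·(35 − 34) = 34 + 0.8·1 = 34.8.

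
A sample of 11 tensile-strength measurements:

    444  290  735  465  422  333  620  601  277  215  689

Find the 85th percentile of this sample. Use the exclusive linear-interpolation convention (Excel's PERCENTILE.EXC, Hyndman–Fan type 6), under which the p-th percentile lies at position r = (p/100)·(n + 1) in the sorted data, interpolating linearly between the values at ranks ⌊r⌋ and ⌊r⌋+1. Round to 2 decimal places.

Sorted: 215, 277, 290, 333, 422, 444, 465, 601, 620, 689, 735.
n = 11.
r = (85/100)·(11 + 1) = 10.2.
Rank 10 is 689 and rank 11 is 735.
Interpolate: 689 + 0.2·(735 − 689) = 689 + 0.2·46 = 698.2.

698.20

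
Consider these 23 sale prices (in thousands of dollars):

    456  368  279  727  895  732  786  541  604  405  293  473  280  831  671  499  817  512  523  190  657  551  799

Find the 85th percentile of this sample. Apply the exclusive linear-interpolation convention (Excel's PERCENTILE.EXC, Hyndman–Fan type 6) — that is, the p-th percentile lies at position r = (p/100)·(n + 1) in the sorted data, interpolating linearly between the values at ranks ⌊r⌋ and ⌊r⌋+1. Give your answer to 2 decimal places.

Sorted: 190, 279, 280, 293, 368, 405, 456, 473, 499, 512, 523, 541, 551, 604, 657, 671, 727, 732, 786, 799, 817, 831, 895.
n = 23.
r = (85/100)·(23 + 1) = 20.4.
Rank 20 is 799 and rank 21 is 817.
Interpolate: 799 + 0.4·(817 − 799) = 799 + 0.4·18 = 806.2.

806.20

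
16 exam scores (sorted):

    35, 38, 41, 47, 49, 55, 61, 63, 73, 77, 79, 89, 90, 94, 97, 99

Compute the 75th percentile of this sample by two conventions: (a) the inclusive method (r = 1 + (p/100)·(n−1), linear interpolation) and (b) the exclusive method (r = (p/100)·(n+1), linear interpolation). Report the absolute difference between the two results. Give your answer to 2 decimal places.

0.50

n = 16.
(a) r = 12.25; between ranks 12 (89) and 13 (90): 89.25.
(b) r = 12.75; between ranks 12 (89) and 13 (90): 89.75.
|89.25 − 89.75| = 0.5.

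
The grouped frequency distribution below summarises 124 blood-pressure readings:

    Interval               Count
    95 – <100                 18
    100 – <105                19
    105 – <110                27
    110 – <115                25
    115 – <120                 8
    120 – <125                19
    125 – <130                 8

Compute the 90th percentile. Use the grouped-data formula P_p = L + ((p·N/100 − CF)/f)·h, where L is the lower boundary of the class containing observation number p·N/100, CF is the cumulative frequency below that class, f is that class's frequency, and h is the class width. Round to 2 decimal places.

123.84

N = 124; target position k = 90/100 · 124 = 111.6.
Cumulative frequencies: 18, 37, 64, 89, 97, 116, 124.
Observation 111.6 falls in the class 120 – <125.
L = 120, CF = 97, f = 19, h = 5.
P90 = 120 + ((111.6 − 97)/19)·5 = 120 + 3.84211 = 123.842.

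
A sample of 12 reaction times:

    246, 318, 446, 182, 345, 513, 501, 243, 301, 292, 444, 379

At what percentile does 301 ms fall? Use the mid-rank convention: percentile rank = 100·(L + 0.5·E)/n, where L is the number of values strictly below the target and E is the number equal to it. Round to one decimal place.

Sorted: 182, 243, 246, 292, 301, 318, 345, 379, 444, 446, 501, 513.
Count below 301: L = 4; count equal: E = 1; n = 12.
Percentile rank = 100·(4 + 0.5·1)/12 = 100·4.5/12 = 37.5.

37.5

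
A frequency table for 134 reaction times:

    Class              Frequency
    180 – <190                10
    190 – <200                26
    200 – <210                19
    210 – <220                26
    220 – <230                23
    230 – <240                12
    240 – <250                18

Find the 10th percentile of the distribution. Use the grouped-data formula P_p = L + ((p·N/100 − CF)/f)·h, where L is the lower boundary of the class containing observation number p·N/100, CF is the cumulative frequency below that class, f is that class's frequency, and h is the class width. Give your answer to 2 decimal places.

191.31

N = 134; target position k = 10/100 · 134 = 13.4.
Cumulative frequencies: 10, 36, 55, 81, 104, 116, 134.
Observation 13.4 falls in the class 190 – <200.
L = 190, CF = 10, f = 26, h = 10.
P10 = 190 + ((13.4 − 10)/26)·10 = 190 + 1.30769 = 191.308.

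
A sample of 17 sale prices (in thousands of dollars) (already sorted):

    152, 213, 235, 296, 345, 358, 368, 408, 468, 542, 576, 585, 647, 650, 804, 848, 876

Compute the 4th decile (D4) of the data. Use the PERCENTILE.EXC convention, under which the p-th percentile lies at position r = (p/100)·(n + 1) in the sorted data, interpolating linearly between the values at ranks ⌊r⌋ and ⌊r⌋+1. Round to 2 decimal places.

n = 17.
r = (40/100)·(17 + 1) = 7.2.
Rank 7 is 368 and rank 8 is 408.
Interpolate: 368 + 0.2·(408 − 368) = 368 + 0.2·40 = 376.

376.00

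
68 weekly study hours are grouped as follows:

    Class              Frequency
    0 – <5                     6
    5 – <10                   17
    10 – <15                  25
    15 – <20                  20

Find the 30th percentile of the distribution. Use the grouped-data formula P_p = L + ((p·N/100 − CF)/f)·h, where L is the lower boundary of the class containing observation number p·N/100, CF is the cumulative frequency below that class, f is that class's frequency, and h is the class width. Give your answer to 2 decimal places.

N = 68; target position k = 30/100 · 68 = 20.4.
Cumulative frequencies: 6, 23, 48, 68.
Observation 20.4 falls in the class 5 – <10.
L = 5, CF = 6, f = 17, h = 5.
P30 = 5 + ((20.4 − 6)/17)·5 = 5 + 4.23529 = 9.23529.

9.24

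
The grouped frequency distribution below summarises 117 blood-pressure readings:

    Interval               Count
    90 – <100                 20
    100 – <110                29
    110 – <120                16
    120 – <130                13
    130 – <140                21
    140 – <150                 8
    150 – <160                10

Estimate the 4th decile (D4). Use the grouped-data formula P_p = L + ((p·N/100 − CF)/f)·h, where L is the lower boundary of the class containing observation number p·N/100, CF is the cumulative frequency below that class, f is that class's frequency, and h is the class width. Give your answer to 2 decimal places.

N = 117; target position k = 40/100 · 117 = 46.8.
Cumulative frequencies: 20, 49, 65, 78, 99, 107, 117.
Observation 46.8 falls in the class 100 – <110.
L = 100, CF = 20, f = 29, h = 10.
P40 = 100 + ((46.8 − 20)/29)·10 = 100 + 9.24138 = 109.241.

109.24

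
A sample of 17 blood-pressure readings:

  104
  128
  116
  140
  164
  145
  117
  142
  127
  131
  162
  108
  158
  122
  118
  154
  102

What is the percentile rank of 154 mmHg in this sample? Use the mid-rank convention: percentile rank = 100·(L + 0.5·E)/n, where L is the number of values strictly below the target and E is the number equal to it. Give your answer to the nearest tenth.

79.4

Sorted: 102, 104, 108, 116, 117, 118, 122, 127, 128, 131, 140, 142, 145, 154, 158, 162, 164.
Count below 154: L = 13; count equal: E = 1; n = 17.
Percentile rank = 100·(13 + 0.5·1)/17 = 100·13.5/17 = 79.41.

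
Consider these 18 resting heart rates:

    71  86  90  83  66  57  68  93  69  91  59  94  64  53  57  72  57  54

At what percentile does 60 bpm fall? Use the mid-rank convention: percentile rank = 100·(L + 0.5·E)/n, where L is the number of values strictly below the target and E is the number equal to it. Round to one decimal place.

33.3

Sorted: 53, 54, 57, 57, 57, 59, 64, 66, 68, 69, 71, 72, 83, 86, 90, 91, 93, 94.
Count below 60: L = 6; count equal: E = 0; n = 18.
Percentile rank = 100·(6 + 0.5·0)/18 = 100·6/18 = 33.33.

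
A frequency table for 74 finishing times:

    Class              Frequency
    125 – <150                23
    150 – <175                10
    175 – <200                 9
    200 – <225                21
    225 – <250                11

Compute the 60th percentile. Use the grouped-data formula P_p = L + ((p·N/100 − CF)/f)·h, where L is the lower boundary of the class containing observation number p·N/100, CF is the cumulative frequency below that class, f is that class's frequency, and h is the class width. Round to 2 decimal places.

202.86

N = 74; target position k = 60/100 · 74 = 44.4.
Cumulative frequencies: 23, 33, 42, 63, 74.
Observation 44.4 falls in the class 200 – <225.
L = 200, CF = 42, f = 21, h = 25.
P60 = 200 + ((44.4 − 42)/21)·25 = 200 + 2.85714 = 202.857.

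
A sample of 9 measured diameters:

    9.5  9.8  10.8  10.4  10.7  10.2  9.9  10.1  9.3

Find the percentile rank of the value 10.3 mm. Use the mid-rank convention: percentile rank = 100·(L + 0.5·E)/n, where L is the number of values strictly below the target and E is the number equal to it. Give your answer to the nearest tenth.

Sorted: 9.3, 9.5, 9.8, 9.9, 10.1, 10.2, 10.4, 10.7, 10.8.
Count below 10.3: L = 6; count equal: E = 0; n = 9.
Percentile rank = 100·(6 + 0.5·0)/9 = 100·6/9 = 66.67.

66.7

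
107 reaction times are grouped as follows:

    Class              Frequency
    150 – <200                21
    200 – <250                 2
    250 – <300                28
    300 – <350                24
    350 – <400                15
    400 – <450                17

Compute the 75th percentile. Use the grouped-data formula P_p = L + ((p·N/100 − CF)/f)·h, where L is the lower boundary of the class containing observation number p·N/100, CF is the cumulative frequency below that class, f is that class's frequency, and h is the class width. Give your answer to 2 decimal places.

N = 107; target position k = 75/100 · 107 = 80.25.
Cumulative frequencies: 21, 23, 51, 75, 90, 107.
Observation 80.25 falls in the class 350 – <400.
L = 350, CF = 75, f = 15, h = 50.
P75 = 350 + ((80.25 − 75)/15)·50 = 350 + 17.5 = 367.5.

367.50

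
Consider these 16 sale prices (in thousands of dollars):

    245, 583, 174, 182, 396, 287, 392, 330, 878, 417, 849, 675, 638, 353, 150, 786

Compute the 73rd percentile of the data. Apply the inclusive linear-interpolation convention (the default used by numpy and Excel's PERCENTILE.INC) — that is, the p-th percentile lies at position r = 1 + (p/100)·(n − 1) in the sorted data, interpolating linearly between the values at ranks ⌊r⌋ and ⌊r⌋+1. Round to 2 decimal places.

Sorted: 150, 174, 182, 245, 287, 330, 353, 392, 396, 417, 583, 638, 675, 786, 849, 878.
n = 16.
r = 1 + (73/100)·(16 − 1) = 1 + 10.95 = 11.95.
Rank 11 is 583 and rank 12 is 638.
Interpolate: 583 + 0.95·(638 − 583) = 583 + 0.95·55 = 635.25.

635.25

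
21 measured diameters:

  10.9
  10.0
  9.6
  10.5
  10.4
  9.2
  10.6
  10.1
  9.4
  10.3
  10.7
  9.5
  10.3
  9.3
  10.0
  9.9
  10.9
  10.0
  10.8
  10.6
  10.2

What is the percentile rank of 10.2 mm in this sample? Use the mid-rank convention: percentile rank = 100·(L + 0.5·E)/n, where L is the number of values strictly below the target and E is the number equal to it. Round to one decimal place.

Sorted: 9.2, 9.3, 9.4, 9.5, 9.6, 9.9, 10.0, 10.0, 10.0, 10.1, 10.2, 10.3, 10.3, 10.4, 10.5, 10.6, 10.6, 10.7, 10.8, 10.9, 10.9.
Count below 10.2: L = 10; count equal: E = 1; n = 21.
Percentile rank = 100·(10 + 0.5·1)/21 = 100·10.5/21 = 50.

50.0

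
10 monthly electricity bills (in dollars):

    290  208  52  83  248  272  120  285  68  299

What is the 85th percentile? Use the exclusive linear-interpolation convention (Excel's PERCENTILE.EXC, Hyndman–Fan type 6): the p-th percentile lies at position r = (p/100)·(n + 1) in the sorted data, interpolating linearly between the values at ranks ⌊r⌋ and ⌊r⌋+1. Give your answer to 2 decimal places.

293.15

Sorted: 52, 68, 83, 120, 208, 248, 272, 285, 290, 299.
n = 10.
r = (85/100)·(10 + 1) = 9.35.
Rank 9 is 290 and rank 10 is 299.
Interpolate: 290 + 0.35·(299 − 290) = 290 + 0.35·9 = 293.15.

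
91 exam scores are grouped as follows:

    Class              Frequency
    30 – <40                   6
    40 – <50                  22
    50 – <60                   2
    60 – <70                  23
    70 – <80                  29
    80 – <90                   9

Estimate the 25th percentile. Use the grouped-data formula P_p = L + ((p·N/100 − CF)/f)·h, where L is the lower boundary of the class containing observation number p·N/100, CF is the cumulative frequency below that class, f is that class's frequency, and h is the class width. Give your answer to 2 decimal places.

N = 91; target position k = 25/100 · 91 = 22.75.
Cumulative frequencies: 6, 28, 30, 53, 82, 91.
Observation 22.75 falls in the class 40 – <50.
L = 40, CF = 6, f = 22, h = 10.
P25 = 40 + ((22.75 − 6)/22)·10 = 40 + 7.61364 = 47.6136.

47.61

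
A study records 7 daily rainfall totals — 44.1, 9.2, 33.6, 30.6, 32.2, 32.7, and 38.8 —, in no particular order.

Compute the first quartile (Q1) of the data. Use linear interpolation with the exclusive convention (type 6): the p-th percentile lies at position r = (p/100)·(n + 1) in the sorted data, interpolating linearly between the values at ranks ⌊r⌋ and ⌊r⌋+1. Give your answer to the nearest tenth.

Sorted: 9.2, 30.6, 32.2, 32.7, 33.6, 38.8, 44.1.
n = 7.
r = (25/100)·(7 + 1) = 2.
r is an integer, so P25 is the value at rank 2: 30.6.

30.6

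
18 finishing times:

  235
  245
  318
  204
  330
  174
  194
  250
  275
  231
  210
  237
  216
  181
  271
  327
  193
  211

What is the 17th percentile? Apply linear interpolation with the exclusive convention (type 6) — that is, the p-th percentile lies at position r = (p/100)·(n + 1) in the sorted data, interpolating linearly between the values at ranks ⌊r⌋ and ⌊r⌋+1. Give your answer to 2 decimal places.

Sorted: 174, 181, 193, 194, 204, 210, 211, 216, 231, 235, 237, 245, 250, 271, 275, 318, 327, 330.
n = 18.
r = (17/100)·(18 + 1) = 3.23.
Rank 3 is 193 and rank 4 is 194.
Interpolate: 193 + 0.23·(194 − 193) = 193 + 0.23·1 = 193.23.

193.23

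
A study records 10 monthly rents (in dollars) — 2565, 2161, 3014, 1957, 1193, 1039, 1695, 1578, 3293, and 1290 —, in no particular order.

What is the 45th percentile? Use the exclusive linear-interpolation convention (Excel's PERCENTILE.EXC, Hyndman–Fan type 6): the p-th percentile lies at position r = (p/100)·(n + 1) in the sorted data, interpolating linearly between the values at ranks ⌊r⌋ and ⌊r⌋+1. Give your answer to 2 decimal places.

1689.15

Sorted: 1039, 1193, 1290, 1578, 1695, 1957, 2161, 2565, 3014, 3293.
n = 10.
r = (45/100)·(10 + 1) = 4.95.
Rank 4 is 1578 and rank 5 is 1695.
Interpolate: 1578 + 0.95·(1695 − 1578) = 1578 + 0.95·117 = 1689.15.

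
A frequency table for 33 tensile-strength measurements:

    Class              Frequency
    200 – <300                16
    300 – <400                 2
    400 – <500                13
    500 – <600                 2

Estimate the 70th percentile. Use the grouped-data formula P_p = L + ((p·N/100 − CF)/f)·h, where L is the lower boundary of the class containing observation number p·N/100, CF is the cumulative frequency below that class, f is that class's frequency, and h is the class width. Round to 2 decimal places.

439.23

N = 33; target position k = 70/100 · 33 = 23.1.
Cumulative frequencies: 16, 18, 31, 33.
Observation 23.1 falls in the class 400 – <500.
L = 400, CF = 18, f = 13, h = 100.
P70 = 400 + ((23.1 − 18)/13)·100 = 400 + 39.2308 = 439.231.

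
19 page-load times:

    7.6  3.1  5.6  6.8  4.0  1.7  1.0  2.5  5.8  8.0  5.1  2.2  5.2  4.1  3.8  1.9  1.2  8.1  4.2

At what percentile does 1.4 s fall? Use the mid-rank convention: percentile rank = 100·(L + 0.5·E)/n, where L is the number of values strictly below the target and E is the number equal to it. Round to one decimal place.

10.5

Sorted: 1.0, 1.2, 1.7, 1.9, 2.2, 2.5, 3.1, 3.8, 4.0, 4.1, 4.2, 5.1, 5.2, 5.6, 5.8, 6.8, 7.6, 8.0, 8.1.
Count below 1.4: L = 2; count equal: E = 0; n = 19.
Percentile rank = 100·(2 + 0.5·0)/19 = 100·2/19 = 10.53.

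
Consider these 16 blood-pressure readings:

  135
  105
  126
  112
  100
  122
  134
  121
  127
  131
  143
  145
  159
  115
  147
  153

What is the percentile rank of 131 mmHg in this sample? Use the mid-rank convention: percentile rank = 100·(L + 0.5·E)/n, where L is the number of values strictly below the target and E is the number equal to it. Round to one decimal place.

Sorted: 100, 105, 112, 115, 121, 122, 126, 127, 131, 134, 135, 143, 145, 147, 153, 159.
Count below 131: L = 8; count equal: E = 1; n = 16.
Percentile rank = 100·(8 + 0.5·1)/16 = 100·8.5/16 = 53.12.

53.1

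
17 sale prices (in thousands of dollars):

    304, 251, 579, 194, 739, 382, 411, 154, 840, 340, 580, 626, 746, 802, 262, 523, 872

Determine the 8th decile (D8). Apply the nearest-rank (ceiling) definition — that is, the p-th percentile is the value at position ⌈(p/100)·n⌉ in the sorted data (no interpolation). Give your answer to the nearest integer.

746

Sorted: 154, 194, 251, 262, 304, 340, 382, 411, 523, 579, 580, 626, 739, 746, 802, 840, 872.
n = 17.
Position = ⌈80/100 · 17⌉ = ⌈13.6⌉ = 14.
The value at rank 14 is 746.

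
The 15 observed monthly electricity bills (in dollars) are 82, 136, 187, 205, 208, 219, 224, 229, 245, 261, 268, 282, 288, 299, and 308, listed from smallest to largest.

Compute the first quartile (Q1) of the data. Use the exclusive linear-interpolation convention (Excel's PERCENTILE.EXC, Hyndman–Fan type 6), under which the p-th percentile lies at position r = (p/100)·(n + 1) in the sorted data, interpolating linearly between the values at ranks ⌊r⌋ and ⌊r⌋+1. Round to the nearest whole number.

205

n = 15.
r = (25/100)·(15 + 1) = 4.
r is an integer, so P25 is the value at rank 4: 205.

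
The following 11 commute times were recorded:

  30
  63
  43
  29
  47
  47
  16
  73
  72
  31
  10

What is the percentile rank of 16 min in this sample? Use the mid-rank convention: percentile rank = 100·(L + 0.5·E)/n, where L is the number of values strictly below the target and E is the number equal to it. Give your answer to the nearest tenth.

13.6

Sorted: 10, 16, 29, 30, 31, 43, 47, 47, 63, 72, 73.
Count below 16: L = 1; count equal: E = 1; n = 11.
Percentile rank = 100·(1 + 0.5·1)/11 = 100·1.5/11 = 13.64.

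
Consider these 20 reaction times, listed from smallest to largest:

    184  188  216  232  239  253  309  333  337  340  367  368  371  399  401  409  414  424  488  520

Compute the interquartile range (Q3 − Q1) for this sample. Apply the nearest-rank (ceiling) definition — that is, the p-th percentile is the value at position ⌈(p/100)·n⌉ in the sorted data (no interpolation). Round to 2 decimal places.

n = 20.
P25: rank ⌈25/100·20⌉ = 5 → 239.
P75: rank ⌈75/100·20⌉ = 15 → 401.
Difference: 401 − 239 = 162.

162.00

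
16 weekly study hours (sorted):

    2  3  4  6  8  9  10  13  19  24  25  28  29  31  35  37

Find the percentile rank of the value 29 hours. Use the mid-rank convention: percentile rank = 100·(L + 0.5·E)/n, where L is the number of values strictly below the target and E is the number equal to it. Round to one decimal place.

Count below 29: L = 12; count equal: E = 1; n = 16.
Percentile rank = 100·(12 + 0.5·1)/16 = 100·12.5/16 = 78.12.

78.1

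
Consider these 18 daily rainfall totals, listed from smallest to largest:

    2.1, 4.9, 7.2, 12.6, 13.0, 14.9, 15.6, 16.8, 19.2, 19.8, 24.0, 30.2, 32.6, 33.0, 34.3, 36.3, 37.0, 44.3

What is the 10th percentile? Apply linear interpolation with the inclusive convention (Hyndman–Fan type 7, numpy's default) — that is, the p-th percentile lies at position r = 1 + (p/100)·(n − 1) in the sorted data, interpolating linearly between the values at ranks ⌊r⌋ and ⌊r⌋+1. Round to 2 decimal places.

n = 18.
r = 1 + (10/100)·(18 − 1) = 1 + 1.7 = 2.7.
Rank 2 is 4.9 and rank 3 is 7.2.
Interpolate: 4.9 + 0.7·(7.2 − 4.9) = 4.9 + 0.7·2.3 = 6.51.

6.51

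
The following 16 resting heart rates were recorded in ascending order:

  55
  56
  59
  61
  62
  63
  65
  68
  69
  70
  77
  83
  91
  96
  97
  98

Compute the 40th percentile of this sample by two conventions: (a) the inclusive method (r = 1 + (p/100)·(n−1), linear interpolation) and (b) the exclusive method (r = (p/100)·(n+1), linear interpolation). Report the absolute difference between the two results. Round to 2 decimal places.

0.40

n = 16.
(a) r = 7 → value at rank 7 = 65.
(b) r = 6.8; between ranks 6 (63) and 7 (65): 64.6.
|65 − 64.6| = 0.4.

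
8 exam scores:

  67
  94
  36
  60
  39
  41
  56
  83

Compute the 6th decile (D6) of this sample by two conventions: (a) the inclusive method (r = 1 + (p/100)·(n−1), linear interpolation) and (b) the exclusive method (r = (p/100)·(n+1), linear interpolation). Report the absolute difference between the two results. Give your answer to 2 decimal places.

1.40

Sorted: 36, 39, 41, 56, 60, 67, 83, 94.
n = 8.
(a) r = 5.2; between ranks 5 (60) and 6 (67): 61.4.
(b) r = 5.4; between ranks 5 (60) and 6 (67): 62.8.
|61.4 − 62.8| = 1.4.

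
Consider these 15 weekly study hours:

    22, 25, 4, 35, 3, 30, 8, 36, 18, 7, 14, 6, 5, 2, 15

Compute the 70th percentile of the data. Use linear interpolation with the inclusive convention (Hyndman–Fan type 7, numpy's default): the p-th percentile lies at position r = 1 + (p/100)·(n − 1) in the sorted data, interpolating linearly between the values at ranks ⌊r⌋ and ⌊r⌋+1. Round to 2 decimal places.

Sorted: 2, 3, 4, 5, 6, 7, 8, 14, 15, 18, 22, 25, 30, 35, 36.
n = 15.
r = 1 + (70/100)·(15 − 1) = 1 + 9.8 = 10.8.
Rank 10 is 18 and rank 11 is 22.
Interpolate: 18 + 0.8·(22 − 18) = 18 + 0.8·4 = 21.2.

21.20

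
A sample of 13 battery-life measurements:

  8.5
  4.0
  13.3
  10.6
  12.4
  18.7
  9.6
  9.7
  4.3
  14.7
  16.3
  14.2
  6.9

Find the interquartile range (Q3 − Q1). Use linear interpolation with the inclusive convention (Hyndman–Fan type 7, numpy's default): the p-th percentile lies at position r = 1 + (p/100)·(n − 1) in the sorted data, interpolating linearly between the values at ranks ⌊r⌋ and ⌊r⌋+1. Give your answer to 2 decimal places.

5.70

Sorted: 4.0, 4.3, 6.9, 8.5, 9.6, 9.7, 10.6, 12.4, 13.3, 14.2, 14.7, 16.3, 18.7.
n = 13.
P25: r = 4 (integer) → 8.5.
P75: r = 10 (integer) → 14.2.
Difference: 14.2 − 8.5 = 5.7.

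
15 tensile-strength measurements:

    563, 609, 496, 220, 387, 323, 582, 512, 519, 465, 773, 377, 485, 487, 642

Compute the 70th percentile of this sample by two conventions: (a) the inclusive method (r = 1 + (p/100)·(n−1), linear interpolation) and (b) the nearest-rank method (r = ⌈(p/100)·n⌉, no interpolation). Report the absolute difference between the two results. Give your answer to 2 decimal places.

8.80

Sorted: 220, 323, 377, 387, 465, 485, 487, 496, 512, 519, 563, 582, 609, 642, 773.
n = 15.
(a) r = 10.8; between ranks 10 (519) and 11 (563): 554.2.
(b) the nearest-rank method: rank 11 → 563.
|554.2 − 563| = 8.8.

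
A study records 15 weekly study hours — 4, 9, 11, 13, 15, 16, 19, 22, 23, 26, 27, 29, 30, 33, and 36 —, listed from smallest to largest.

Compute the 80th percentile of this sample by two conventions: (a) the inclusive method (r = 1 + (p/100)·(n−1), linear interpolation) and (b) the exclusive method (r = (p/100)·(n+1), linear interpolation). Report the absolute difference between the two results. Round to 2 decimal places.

0.60

n = 15.
(a) r = 12.2; between ranks 12 (29) and 13 (30): 29.2.
(b) r = 12.8; between ranks 12 (29) and 13 (30): 29.8.
|29.2 − 29.8| = 0.6.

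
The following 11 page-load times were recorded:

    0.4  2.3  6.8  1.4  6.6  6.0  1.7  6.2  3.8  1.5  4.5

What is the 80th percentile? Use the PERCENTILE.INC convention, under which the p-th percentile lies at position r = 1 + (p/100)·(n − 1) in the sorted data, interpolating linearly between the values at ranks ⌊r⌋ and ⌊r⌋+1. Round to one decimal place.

6.2

Sorted: 0.4, 1.4, 1.5, 1.7, 2.3, 3.8, 4.5, 6.0, 6.2, 6.6, 6.8.
n = 11.
r = 1 + (80/100)·(11 − 1) = 1 + 8 = 9.
r is an integer, so P80 is the value at rank 9: 6.2.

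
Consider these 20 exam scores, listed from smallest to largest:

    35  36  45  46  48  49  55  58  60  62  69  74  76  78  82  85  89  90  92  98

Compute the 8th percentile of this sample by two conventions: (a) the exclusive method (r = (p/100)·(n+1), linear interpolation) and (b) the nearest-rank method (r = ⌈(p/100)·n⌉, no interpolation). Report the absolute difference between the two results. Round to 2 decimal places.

n = 20.
(a) r = 1.68; between ranks 1 (35) and 2 (36): 35.68.
(b) the nearest-rank method: rank 2 → 36.
|35.68 − 36| = 0.32.

0.32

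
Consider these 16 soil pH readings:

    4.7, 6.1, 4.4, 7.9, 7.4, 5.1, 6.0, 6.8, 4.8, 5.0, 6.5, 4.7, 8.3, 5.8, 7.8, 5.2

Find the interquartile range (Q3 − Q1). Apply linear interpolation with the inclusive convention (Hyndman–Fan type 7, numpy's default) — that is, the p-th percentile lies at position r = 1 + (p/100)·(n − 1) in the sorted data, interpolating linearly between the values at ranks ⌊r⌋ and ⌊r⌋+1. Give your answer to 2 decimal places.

Sorted: 4.4, 4.7, 4.7, 4.8, 5.0, 5.1, 5.2, 5.8, 6.0, 6.1, 6.5, 6.8, 7.4, 7.8, 7.9, 8.3.
n = 16.
P25: r = 4.75; ranks 4–5 are 4.8, 5.0; interpolating gives 4.95.
P75: r = 12.25; ranks 12–13 are 6.8, 7.4; interpolating gives 6.95.
Difference: 6.95 − 4.95 = 2.

2.00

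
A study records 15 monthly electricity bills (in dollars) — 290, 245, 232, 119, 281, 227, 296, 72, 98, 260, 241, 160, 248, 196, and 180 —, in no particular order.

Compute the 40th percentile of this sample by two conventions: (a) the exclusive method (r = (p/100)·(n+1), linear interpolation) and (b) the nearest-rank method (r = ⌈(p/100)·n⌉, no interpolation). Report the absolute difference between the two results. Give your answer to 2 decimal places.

Sorted: 72, 98, 119, 160, 180, 196, 227, 232, 241, 245, 248, 260, 281, 290, 296.
n = 15.
(a) r = 6.4; between ranks 6 (196) and 7 (227): 208.4.
(b) the nearest-rank method: rank 6 → 196.
|208.4 − 196| = 12.4.

12.40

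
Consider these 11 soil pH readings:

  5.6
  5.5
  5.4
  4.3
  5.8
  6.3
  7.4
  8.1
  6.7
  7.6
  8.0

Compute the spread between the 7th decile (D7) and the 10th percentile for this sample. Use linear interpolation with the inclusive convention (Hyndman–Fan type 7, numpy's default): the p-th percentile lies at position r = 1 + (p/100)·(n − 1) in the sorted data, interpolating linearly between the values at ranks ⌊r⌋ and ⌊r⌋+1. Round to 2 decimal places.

Sorted: 4.3, 5.4, 5.5, 5.6, 5.8, 6.3, 6.7, 7.4, 7.6, 8.0, 8.1.
n = 11.
P10: r = 2 (integer) → 5.4.
P70: r = 8 (integer) → 7.4.
Difference: 7.4 − 5.4 = 2.

2.00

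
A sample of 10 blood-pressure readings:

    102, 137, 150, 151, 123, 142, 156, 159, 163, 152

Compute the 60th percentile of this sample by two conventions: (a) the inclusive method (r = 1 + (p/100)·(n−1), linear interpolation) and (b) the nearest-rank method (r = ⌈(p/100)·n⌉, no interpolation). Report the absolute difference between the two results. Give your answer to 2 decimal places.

Sorted: 102, 123, 137, 142, 150, 151, 152, 156, 159, 163.
n = 10.
(a) r = 6.4; between ranks 6 (151) and 7 (152): 151.4.
(b) the nearest-rank method: rank 6 → 151.
|151.4 − 151| = 0.4.

0.40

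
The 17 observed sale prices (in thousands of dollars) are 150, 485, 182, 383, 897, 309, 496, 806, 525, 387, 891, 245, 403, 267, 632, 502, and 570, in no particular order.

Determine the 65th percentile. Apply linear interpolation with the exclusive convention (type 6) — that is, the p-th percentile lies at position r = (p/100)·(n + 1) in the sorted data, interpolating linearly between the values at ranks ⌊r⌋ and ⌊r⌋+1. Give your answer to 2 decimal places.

Sorted: 150, 182, 245, 267, 309, 383, 387, 403, 485, 496, 502, 525, 570, 632, 806, 891, 897.
n = 17.
r = (65/100)·(17 + 1) = 11.7.
Rank 11 is 502 and rank 12 is 525.
Interpolate: 502 + 0.7·(525 − 502) = 502 + 0.7·23 = 518.1.

518.10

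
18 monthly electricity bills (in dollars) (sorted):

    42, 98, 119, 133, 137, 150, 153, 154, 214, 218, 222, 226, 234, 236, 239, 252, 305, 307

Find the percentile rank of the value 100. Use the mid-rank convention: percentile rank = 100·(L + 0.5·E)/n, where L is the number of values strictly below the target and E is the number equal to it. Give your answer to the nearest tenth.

Count below 100: L = 2; count equal: E = 0; n = 18.
Percentile rank = 100·(2 + 0.5·0)/18 = 100·2/18 = 11.11.

11.1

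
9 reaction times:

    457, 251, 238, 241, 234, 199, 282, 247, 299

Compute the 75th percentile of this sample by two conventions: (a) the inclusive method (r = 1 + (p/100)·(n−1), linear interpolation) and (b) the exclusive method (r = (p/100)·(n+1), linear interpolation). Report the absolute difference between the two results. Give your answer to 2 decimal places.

8.50

Sorted: 199, 234, 238, 241, 247, 251, 282, 299, 457.
n = 9.
(a) r = 7 → value at rank 7 = 282.
(b) r = 7.5; between ranks 7 (282) and 8 (299): 290.5.
|282 − 290.5| = 8.5.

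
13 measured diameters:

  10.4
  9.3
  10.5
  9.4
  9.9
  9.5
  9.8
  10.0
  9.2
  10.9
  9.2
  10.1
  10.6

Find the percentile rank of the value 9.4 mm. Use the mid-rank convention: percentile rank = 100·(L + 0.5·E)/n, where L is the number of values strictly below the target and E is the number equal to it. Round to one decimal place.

26.9

Sorted: 9.2, 9.2, 9.3, 9.4, 9.5, 9.8, 9.9, 10.0, 10.1, 10.4, 10.5, 10.6, 10.9.
Count below 9.4: L = 3; count equal: E = 1; n = 13.
Percentile rank = 100·(3 + 0.5·1)/13 = 100·3.5/13 = 26.92.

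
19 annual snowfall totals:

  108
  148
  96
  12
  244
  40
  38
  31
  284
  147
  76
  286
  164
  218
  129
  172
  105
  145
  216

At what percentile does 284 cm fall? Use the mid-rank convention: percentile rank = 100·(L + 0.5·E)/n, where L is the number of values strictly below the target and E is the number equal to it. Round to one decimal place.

92.1

Sorted: 12, 31, 38, 40, 76, 96, 105, 108, 129, 145, 147, 148, 164, 172, 216, 218, 244, 284, 286.
Count below 284: L = 17; count equal: E = 1; n = 19.
Percentile rank = 100·(17 + 0.5·1)/19 = 100·17.5/19 = 92.11.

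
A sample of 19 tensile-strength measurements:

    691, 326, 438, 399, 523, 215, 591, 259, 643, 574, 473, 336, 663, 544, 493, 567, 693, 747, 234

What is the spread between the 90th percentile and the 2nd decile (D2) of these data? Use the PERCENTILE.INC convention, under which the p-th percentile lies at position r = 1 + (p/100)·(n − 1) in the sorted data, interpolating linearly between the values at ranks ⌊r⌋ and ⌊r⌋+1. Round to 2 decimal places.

Sorted: 215, 234, 259, 326, 336, 399, 438, 473, 493, 523, 544, 567, 574, 591, 643, 663, 691, 693, 747.
n = 19.
P20: r = 4.6; ranks 4–5 are 326, 336; interpolating gives 332.
P90: r = 17.2; ranks 17–18 are 691, 693; interpolating gives 691.4.
Difference: 691.4 − 332 = 359.4.

359.40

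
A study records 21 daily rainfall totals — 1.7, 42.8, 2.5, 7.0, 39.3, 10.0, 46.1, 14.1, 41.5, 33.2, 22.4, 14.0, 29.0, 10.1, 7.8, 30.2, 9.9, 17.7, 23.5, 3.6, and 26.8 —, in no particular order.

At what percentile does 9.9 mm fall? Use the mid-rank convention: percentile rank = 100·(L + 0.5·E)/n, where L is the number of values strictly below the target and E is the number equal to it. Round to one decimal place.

Sorted: 1.7, 2.5, 3.6, 7.0, 7.8, 9.9, 10.0, 10.1, 14.0, 14.1, 17.7, 22.4, 23.5, 26.8, 29.0, 30.2, 33.2, 39.3, 41.5, 42.8, 46.1.
Count below 9.9: L = 5; count equal: E = 1; n = 21.
Percentile rank = 100·(5 + 0.5·1)/21 = 100·5.5/21 = 26.19.

26.2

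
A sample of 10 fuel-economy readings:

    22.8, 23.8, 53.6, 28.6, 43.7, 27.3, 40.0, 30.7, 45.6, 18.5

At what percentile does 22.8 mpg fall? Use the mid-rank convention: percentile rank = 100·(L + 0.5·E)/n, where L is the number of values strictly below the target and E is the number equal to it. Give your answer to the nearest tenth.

Sorted: 18.5, 22.8, 23.8, 27.3, 28.6, 30.7, 40.0, 43.7, 45.6, 53.6.
Count below 22.8: L = 1; count equal: E = 1; n = 10.
Percentile rank = 100·(1 + 0.5·1)/10 = 100·1.5/10 = 15.

15.0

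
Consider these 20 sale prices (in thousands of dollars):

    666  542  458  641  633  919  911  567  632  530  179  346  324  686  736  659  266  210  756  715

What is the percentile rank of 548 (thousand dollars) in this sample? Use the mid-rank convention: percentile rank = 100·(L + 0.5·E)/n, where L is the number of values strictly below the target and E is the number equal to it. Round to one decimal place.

40.0

Sorted: 179, 210, 266, 324, 346, 458, 530, 542, 567, 632, 633, 641, 659, 666, 686, 715, 736, 756, 911, 919.
Count below 548: L = 8; count equal: E = 0; n = 20.
Percentile rank = 100·(8 + 0.5·0)/20 = 100·8/20 = 40.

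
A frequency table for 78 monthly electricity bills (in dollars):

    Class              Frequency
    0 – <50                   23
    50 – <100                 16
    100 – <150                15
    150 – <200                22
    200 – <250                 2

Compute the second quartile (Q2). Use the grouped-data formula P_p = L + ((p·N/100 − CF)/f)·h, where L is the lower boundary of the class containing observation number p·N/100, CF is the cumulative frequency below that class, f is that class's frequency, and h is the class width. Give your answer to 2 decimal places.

N = 78; target position k = 50/100 · 78 = 39.
Cumulative frequencies: 23, 39, 54, 76, 78.
Observation 39 falls in the class 50 – <100.
L = 50, CF = 23, f = 16, h = 50.
P50 = 50 + ((39 − 23)/16)·50 = 50 + 50 = 100.

100.00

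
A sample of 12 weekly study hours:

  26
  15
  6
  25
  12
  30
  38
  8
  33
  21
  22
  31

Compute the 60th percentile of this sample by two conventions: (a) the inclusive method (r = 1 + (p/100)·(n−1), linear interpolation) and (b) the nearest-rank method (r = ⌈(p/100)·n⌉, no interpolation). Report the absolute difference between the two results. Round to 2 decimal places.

0.40

Sorted: 6, 8, 12, 15, 21, 22, 25, 26, 30, 31, 33, 38.
n = 12.
(a) r = 7.6; between ranks 7 (25) and 8 (26): 25.6.
(b) the nearest-rank method: rank 8 → 26.
|25.6 − 26| = 0.4.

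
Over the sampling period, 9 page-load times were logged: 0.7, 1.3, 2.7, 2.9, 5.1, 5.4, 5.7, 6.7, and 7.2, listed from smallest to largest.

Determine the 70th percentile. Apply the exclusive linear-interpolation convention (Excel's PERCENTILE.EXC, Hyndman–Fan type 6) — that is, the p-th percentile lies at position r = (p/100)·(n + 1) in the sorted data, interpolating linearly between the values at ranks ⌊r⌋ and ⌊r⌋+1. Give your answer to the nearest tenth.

5.7

n = 9.
r = (70/100)·(9 + 1) = 7.
r is an integer, so P70 is the value at rank 7: 5.7.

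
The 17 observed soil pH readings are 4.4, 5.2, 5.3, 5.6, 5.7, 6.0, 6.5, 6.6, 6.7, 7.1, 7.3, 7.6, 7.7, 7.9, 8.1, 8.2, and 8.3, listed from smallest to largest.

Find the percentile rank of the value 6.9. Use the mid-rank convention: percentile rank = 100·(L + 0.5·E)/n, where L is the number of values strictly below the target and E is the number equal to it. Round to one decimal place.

Count below 6.9: L = 9; count equal: E = 0; n = 17.
Percentile rank = 100·(9 + 0.5·0)/17 = 100·9/17 = 52.94.

52.9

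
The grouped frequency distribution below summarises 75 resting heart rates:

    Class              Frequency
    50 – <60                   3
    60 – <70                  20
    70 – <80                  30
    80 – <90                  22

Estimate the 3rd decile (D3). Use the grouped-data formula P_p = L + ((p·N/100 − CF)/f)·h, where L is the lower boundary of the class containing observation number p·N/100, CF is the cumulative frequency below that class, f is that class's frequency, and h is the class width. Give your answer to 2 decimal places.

69.75

N = 75; target position k = 30/100 · 75 = 22.5.
Cumulative frequencies: 3, 23, 53, 75.
Observation 22.5 falls in the class 60 – <70.
L = 60, CF = 3, f = 20, h = 10.
P30 = 60 + ((22.5 − 3)/20)·10 = 60 + 9.75 = 69.75.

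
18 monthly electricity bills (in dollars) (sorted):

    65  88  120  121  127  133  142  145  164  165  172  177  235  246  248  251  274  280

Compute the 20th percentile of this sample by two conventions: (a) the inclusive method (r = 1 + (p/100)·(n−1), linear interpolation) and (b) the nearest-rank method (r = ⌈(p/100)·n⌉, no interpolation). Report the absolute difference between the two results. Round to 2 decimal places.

2.40

n = 18.
(a) r = 4.4; between ranks 4 (121) and 5 (127): 123.4.
(b) the nearest-rank method: rank 4 → 121.
|123.4 − 121| = 2.4.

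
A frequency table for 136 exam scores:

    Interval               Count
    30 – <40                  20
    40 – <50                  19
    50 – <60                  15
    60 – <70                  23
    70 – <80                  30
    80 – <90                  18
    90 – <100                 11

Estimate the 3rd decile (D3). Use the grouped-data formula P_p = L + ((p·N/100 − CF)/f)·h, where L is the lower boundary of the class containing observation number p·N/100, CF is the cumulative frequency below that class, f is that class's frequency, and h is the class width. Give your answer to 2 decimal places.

51.20

N = 136; target position k = 30/100 · 136 = 40.8.
Cumulative frequencies: 20, 39, 54, 77, 107, 125, 136.
Observation 40.8 falls in the class 50 – <60.
L = 50, CF = 39, f = 15, h = 10.
P30 = 50 + ((40.8 − 39)/15)·10 = 50 + 1.2 = 51.2.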